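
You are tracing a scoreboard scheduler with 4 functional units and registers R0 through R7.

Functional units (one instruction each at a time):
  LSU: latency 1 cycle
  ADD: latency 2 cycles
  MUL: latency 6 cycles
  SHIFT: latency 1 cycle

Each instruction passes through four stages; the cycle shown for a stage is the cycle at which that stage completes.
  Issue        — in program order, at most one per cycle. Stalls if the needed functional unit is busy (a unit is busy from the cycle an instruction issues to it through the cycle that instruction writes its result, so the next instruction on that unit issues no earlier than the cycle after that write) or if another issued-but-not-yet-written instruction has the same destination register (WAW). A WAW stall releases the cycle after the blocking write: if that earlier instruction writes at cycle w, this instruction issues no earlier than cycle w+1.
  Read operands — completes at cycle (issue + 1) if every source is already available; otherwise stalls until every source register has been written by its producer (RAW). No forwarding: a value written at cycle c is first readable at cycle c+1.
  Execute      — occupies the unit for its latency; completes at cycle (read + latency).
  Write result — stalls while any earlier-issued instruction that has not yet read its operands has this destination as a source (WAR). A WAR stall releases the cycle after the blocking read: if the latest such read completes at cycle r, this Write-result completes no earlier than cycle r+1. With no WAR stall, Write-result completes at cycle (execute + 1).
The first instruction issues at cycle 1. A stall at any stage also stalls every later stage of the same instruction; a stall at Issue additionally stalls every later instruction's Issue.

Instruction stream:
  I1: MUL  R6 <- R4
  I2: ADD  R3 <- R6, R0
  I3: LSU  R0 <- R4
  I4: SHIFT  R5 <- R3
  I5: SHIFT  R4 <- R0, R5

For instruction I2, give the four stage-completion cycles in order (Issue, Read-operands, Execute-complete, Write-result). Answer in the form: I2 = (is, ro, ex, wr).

I2 = (2, 10, 12, 13)

[1] I1 issues→MUL
[2] I1 reads; I2 issues→ADD
[3] I3 issues→LSU
[4] I3 reads; I4 issues→SHIFT
[5] I3 exec-done
[8] I1 exec-done
[9] I1 writes R6
[10] I2 reads
[11] I3 writes R0
[12] I2 exec-done
[13] I2 writes R3
[14] I4 reads
[15] I4 exec-done
[16] I4 writes R5
[17] I5 issues→SHIFT
[18] I5 reads
[19] I5 exec-done
[20] I5 writes R4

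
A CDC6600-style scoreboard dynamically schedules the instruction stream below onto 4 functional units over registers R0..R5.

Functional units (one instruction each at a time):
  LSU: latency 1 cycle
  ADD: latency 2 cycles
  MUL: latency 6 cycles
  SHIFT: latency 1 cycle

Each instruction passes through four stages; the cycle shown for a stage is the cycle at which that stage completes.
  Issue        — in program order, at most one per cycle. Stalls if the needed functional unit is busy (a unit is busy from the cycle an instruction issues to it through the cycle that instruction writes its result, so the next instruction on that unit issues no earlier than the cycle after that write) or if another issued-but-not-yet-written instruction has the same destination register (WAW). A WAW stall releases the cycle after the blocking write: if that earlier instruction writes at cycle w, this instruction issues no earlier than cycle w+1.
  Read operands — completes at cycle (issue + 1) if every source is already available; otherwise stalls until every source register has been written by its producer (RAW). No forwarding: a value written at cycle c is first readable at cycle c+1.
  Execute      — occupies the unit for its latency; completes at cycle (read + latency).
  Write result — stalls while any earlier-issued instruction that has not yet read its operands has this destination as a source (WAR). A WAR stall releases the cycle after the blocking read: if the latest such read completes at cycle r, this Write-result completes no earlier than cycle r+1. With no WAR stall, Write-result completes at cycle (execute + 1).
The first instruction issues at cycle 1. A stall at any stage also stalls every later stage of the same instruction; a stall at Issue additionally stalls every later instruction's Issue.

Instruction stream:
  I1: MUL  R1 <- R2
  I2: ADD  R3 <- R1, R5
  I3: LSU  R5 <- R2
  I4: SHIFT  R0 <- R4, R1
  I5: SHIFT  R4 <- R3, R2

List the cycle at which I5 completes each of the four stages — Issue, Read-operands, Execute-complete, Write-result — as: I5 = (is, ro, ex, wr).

I1  is:1  ro:2  ex:8  wr:9
I2  is:2  ro:10  ex:12  wr:13  — RAW R1: wait I1 write@9
I3  is:3  ro:4  ex:5  wr:11  — WAR R5: wait I2 read@10
I4  is:4  ro:10  ex:11  wr:12  — RAW R1: wait I1 write@9
I5  is:13  ro:14  ex:15  wr:16  — struct: SHIFT busy until I4 writes@12

I5 = (13, 14, 15, 16)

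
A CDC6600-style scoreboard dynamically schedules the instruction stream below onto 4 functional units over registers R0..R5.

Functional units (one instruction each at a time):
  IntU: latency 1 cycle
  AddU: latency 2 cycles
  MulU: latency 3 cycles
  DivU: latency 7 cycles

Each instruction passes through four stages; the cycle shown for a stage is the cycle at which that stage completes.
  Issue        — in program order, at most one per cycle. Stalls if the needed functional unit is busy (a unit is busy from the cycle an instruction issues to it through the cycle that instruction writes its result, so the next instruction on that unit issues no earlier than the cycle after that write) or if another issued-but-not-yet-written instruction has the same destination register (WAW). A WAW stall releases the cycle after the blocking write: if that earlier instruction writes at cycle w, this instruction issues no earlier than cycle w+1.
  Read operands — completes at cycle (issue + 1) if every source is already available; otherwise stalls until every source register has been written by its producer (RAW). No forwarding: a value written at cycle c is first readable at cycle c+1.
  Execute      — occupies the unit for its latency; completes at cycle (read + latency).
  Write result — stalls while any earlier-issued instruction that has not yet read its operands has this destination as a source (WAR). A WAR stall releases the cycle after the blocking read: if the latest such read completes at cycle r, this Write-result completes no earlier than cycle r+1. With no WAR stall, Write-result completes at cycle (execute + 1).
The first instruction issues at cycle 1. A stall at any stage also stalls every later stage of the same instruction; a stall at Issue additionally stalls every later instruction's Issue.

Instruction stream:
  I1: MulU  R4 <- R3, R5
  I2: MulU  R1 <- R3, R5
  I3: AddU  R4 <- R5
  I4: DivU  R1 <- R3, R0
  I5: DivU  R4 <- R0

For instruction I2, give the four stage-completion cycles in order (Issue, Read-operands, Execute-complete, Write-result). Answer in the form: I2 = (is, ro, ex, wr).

I2 = (7, 8, 11, 12)

I1 -> (1, 2, 5, 6)
I2 -> (7, 8, 11, 12)  // struct: MulU busy until I1 writes@6
I3 -> (8, 9, 11, 12)
I4 -> (13, 14, 21, 22)  // WAW R1: wait I2 write@12
I5 -> (23, 24, 31, 32)  // struct: DivU busy until I4 writes@22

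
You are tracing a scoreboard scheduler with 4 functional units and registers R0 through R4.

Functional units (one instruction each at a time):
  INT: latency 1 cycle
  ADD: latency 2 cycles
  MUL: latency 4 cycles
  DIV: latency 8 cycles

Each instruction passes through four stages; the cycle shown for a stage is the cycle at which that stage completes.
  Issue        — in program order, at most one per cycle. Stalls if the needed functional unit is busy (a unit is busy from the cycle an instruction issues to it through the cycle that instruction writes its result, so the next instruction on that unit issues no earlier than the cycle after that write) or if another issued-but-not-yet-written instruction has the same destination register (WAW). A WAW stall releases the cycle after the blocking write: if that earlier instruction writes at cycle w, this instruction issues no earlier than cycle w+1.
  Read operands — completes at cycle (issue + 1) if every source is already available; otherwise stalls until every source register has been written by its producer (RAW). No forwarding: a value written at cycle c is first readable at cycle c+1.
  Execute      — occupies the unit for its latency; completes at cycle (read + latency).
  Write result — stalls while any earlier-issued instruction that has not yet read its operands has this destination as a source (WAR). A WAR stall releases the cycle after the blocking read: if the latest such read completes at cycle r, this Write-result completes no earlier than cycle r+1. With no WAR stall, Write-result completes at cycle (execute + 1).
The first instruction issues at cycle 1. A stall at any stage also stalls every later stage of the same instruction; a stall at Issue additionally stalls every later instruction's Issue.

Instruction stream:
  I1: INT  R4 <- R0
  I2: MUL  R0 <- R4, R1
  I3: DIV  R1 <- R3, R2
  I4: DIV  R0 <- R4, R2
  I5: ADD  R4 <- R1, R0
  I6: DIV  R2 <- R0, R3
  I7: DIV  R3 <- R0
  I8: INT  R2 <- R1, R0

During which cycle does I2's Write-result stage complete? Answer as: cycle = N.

cycle = 10

  I1 | 1 | 2 | 3 | 4
  I2 | 2 | 5 | 9 | 10   RAW R4: wait I1 write@4
  I3 | 3 | 4 | 12 | 13
  I4 | 14 | 15 | 23 | 24   struct: DIV busy until I3 writes@13
  I5 | 15 | 25 | 27 | 28   RAW R0: wait I4 write@24
  I6 | 25 | 26 | 34 | 35   struct: DIV busy until I4 writes@24
  I7 | 36 | 37 | 45 | 46   struct: DIV busy until I6 writes@35
  I8 | 37 | 38 | 39 | 40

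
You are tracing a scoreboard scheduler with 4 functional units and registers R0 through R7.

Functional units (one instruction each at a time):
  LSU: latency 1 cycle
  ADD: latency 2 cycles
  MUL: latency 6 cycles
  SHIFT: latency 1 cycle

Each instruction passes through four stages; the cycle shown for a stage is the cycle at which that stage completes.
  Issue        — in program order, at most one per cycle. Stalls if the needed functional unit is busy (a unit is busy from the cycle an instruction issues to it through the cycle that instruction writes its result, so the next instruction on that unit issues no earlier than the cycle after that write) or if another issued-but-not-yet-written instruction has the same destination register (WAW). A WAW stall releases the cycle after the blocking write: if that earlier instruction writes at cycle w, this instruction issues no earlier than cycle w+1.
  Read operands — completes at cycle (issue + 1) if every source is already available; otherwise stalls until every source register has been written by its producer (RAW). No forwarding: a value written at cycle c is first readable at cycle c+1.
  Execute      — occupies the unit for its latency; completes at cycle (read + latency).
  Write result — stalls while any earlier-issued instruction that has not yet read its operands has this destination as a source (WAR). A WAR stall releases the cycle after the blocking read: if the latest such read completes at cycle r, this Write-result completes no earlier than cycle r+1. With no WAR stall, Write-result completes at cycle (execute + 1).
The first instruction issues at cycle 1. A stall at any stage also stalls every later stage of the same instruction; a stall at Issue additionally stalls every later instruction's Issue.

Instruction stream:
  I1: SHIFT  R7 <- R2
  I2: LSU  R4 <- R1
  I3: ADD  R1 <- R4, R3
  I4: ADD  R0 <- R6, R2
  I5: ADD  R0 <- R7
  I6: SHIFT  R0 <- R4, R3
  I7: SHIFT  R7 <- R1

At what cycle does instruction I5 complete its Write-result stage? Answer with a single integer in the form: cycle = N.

1) issue 1, read 2, done 3, write 4
2) issue 2, read 3, done 4, write 5
3) issue 3, read 6, done 8, write 9  <RAW R4: wait I2 write@5>
4) issue 10, read 11, done 13, write 14  <struct: ADD busy until I3 writes@9>
5) issue 15, read 16, done 18, write 19  <struct: ADD busy until I4 writes@14>
6) issue 20, read 21, done 22, write 23  <WAW R0: wait I5 write@19>
7) issue 24, read 25, done 26, write 27  <struct: SHIFT busy until I6 writes@23>

cycle = 19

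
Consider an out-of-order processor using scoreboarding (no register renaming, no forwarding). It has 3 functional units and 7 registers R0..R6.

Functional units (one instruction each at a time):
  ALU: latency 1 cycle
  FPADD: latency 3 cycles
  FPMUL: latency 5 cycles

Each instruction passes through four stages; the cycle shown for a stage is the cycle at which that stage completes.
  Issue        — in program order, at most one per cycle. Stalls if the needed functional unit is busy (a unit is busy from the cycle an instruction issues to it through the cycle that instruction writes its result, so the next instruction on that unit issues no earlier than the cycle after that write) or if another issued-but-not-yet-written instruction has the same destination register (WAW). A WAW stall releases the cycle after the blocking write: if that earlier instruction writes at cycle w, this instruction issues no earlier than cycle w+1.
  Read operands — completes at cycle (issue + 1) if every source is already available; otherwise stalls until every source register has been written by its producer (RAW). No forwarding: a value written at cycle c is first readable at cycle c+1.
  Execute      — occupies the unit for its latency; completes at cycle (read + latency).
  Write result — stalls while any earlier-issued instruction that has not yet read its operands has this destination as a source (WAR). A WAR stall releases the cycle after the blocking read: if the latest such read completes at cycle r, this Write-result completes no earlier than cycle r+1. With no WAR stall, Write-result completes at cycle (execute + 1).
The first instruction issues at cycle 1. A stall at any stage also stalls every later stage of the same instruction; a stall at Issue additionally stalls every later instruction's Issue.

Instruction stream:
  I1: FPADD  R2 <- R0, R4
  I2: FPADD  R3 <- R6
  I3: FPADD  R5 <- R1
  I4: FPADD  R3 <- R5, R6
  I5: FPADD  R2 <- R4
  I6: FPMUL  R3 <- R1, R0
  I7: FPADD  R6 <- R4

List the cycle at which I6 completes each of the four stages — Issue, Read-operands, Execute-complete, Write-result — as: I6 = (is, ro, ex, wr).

[1] I1 dispatched to FPADD
[2] I1 operands ready
[5] I1 complete
[6] R2←I1
[7] I2 dispatched to FPADD
[8] I2 operands ready
[11] I2 complete
[12] R3←I2
[13] I3 dispatched to FPADD
[14] I3 operands ready
[17] I3 complete
[18] R5←I3
[19] I4 dispatched to FPADD
[20] I4 operands ready
[23] I4 complete
[24] R3←I4
[25] I5 dispatched to FPADD
[26] I5 operands ready, I6 dispatched to FPMUL
[27] I6 operands ready
[29] I5 complete
[30] R2←I5
[31] I7 dispatched to FPADD
[32] I6 complete, I7 operands ready
[33] R3←I6
[35] I7 complete
[36] R6←I7

I6 = (26, 27, 32, 33)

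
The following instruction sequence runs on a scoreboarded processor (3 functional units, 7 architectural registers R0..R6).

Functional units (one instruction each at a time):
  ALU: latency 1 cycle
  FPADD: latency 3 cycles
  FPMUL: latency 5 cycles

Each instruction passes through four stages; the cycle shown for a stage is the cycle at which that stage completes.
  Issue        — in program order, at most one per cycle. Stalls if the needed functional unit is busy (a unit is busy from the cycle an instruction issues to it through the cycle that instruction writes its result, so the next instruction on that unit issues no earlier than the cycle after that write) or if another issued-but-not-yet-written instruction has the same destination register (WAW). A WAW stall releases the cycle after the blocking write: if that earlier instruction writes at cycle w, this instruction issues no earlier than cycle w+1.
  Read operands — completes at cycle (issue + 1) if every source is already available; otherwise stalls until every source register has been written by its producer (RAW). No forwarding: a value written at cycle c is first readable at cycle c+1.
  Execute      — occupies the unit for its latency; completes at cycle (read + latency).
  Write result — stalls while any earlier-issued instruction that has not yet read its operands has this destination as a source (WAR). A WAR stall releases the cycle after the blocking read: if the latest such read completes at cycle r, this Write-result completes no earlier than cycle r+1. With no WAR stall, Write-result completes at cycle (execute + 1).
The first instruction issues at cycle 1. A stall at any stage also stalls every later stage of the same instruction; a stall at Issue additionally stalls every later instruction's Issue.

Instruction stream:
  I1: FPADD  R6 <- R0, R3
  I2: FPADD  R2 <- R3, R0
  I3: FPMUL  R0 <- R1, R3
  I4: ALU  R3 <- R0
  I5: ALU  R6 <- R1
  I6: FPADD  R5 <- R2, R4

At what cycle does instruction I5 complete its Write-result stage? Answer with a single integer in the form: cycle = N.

cycle = 22

1) issue 1, read 2, done 5, write 6
2) issue 7, read 8, done 11, write 12  <struct: FPADD busy until I1 writes@6>
3) issue 8, read 9, done 14, write 15
4) issue 9, read 16, done 17, write 18  <RAW R0: wait I3 write@15>
5) issue 19, read 20, done 21, write 22  <struct: ALU busy until I4 writes@18>
6) issue 20, read 21, done 24, write 25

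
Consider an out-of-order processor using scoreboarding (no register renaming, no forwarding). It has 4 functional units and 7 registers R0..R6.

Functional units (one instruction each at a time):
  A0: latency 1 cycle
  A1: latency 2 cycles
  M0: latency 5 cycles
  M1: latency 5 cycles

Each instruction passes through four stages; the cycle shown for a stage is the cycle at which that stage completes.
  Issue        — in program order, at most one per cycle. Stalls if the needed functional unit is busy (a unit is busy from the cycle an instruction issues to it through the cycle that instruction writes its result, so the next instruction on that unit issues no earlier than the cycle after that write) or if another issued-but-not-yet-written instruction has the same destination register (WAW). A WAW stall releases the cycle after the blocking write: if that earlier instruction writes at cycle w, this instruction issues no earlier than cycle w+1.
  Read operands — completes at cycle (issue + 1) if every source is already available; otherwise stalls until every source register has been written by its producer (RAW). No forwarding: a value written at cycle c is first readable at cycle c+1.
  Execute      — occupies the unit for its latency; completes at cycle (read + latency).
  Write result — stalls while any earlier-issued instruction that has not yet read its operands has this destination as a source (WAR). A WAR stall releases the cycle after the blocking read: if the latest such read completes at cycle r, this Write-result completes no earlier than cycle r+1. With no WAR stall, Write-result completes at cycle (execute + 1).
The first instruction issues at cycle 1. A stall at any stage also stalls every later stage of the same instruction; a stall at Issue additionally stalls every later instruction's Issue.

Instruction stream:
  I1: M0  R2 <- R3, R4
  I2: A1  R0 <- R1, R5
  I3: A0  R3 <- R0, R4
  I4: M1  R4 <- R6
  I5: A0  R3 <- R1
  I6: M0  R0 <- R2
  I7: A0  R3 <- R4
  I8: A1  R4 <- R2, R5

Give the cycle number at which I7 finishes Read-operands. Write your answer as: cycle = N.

I1  is:1  ro:2  ex:7  wr:8
I2  is:2  ro:3  ex:5  wr:6
I3  is:3  ro:7  ex:8  wr:9  — RAW R0: wait I2 write@6
I4  is:4  ro:5  ex:10  wr:11
I5  is:10  ro:11  ex:12  wr:13  — struct: A0 busy until I3 writes@9
I6  is:11  ro:12  ex:17  wr:18
I7  is:14  ro:15  ex:16  wr:17  — struct: A0 busy until I5 writes@13
I8  is:15  ro:16  ex:18  wr:19

cycle = 15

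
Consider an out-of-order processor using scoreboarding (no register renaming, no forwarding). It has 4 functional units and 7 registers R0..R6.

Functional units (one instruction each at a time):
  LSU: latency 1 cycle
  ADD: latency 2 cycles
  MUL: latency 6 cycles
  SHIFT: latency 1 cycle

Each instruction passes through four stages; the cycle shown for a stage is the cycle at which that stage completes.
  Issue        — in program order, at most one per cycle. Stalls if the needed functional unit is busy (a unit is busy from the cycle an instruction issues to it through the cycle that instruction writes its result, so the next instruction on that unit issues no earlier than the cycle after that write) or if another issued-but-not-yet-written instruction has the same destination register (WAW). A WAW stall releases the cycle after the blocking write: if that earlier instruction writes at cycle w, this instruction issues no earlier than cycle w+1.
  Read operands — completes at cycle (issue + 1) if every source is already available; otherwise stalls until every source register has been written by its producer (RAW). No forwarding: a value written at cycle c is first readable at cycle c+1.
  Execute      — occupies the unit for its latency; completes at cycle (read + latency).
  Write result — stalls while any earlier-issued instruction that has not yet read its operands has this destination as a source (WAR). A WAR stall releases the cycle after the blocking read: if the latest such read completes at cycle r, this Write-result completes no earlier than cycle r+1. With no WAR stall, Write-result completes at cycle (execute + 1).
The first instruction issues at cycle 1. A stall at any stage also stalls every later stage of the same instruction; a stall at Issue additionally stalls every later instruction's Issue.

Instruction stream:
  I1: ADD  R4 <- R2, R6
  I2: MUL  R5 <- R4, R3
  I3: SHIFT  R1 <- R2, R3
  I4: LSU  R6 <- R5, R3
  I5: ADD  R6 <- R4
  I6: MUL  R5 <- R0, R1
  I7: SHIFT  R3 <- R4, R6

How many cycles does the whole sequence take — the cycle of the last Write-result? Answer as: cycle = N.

cycle = 26

I1  is:1  ro:2  ex:4  wr:5
I2  is:2  ro:6  ex:12  wr:13  — RAW R4: wait I1 write@5
I3  is:3  ro:4  ex:5  wr:6
I4  is:4  ro:14  ex:15  wr:16  — RAW R5: wait I2 write@13
I5  is:17  ro:18  ex:20  wr:21  — WAW R6: wait I4 write@16
I6  is:18  ro:19  ex:25  wr:26
I7  is:19  ro:22  ex:23  wr:24  — RAW R6: wait I5 write@21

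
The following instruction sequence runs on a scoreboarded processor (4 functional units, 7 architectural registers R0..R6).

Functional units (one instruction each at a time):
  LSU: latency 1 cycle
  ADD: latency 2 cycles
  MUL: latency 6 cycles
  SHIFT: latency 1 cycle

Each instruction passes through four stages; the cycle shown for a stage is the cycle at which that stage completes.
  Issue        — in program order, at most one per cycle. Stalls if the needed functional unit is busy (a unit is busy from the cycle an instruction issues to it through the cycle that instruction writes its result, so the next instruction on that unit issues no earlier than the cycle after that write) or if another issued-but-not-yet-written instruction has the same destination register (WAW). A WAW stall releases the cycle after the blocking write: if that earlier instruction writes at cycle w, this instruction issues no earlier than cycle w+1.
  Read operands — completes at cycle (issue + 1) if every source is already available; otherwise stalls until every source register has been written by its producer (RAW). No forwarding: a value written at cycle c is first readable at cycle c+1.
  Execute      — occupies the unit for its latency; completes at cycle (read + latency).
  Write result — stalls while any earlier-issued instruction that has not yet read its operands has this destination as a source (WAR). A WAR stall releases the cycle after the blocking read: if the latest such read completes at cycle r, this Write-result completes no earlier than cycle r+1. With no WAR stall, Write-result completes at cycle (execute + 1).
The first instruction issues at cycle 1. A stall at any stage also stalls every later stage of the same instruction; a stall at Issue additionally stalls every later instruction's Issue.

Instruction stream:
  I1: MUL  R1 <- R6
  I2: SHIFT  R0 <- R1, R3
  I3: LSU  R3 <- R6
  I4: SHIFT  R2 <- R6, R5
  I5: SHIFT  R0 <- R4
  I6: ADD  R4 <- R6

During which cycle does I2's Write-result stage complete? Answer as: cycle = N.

cycle = 12

[I1] 1/2/8/9
[I2] 2/10/11/12  (RAW R1: wait I1 write@9)
[I3] 3/4/5/11  (WAR R3: wait I2 read@10)
[I4] 13/14/15/16  (struct: SHIFT busy until I2 writes@12)
[I5] 17/18/19/20  (struct: SHIFT busy until I4 writes@16)
[I6] 18/19/21/22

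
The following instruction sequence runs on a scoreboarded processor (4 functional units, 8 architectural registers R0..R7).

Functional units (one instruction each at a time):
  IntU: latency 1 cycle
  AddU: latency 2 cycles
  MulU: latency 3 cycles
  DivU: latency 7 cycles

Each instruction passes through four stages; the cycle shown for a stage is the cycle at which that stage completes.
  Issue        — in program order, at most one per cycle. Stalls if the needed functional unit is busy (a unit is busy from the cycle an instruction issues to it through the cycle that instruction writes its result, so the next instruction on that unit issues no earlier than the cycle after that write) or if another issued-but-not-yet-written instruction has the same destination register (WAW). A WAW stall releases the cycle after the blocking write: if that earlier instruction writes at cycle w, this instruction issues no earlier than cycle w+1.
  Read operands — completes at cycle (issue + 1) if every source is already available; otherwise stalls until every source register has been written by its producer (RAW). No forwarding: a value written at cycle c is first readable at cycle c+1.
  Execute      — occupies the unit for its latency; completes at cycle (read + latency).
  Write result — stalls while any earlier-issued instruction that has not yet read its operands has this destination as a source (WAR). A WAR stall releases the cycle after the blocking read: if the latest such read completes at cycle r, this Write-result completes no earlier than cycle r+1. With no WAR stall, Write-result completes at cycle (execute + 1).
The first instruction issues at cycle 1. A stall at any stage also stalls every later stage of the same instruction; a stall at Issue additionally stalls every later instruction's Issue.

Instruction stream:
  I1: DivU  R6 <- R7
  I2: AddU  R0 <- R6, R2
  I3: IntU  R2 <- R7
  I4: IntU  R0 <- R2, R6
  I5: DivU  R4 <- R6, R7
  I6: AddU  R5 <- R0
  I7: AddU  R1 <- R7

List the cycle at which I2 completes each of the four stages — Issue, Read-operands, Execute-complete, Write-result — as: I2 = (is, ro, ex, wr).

I2 = (2, 11, 13, 14)

c1: I1 dispatched to DivU
c2: I1 operands ready | I2 dispatched to AddU
c3: I3 dispatched to IntU
c4: I3 operands ready
c5: I3 complete
c9: I1 complete
c10: R6←I1
c11: I2 operands ready
c12: R2←I3
c13: I2 complete
c14: R0←I2
c15: I4 dispatched to IntU
c16: I4 operands ready | I5 dispatched to DivU
c17: I4 complete | I5 operands ready | I6 dispatched to AddU
c18: R0←I4
c19: I6 operands ready
c21: I6 complete
c22: R5←I6
c23: I7 dispatched to AddU
c24: I5 complete | I7 operands ready
c25: R4←I5
c26: I7 complete
c27: R1←I7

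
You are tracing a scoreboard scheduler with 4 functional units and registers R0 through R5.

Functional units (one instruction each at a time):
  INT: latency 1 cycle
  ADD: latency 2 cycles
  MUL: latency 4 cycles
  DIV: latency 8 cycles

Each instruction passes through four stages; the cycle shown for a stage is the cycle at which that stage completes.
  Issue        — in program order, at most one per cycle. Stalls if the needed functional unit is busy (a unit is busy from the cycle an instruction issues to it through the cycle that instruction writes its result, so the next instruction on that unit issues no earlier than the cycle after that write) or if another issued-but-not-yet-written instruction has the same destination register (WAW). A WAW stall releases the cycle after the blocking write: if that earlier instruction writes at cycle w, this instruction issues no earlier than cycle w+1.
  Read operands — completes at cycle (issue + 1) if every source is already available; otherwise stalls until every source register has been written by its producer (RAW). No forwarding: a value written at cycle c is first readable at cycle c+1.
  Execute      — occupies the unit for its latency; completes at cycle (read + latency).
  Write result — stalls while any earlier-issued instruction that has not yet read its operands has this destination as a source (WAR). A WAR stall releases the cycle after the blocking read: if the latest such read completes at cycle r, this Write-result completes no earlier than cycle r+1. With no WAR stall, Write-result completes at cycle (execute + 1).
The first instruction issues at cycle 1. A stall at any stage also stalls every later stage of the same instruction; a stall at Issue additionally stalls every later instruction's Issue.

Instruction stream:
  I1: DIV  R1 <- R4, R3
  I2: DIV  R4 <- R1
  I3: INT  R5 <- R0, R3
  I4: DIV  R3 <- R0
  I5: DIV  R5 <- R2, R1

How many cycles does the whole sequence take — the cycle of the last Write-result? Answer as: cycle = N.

t=1  I1 dispatched to DIV
t=2  I1 operands ready
t=10  I1 complete
t=11  R1←I1
t=12  I2 dispatched to DIV
t=13  I2 operands ready | I3 dispatched to INT
t=14  I3 operands ready
t=15  I3 complete
t=16  R5←I3
t=21  I2 complete
t=22  R4←I2
t=23  I4 dispatched to DIV
t=24  I4 operands ready
t=32  I4 complete
t=33  R3←I4
t=34  I5 dispatched to DIV
t=35  I5 operands ready
t=43  I5 complete
t=44  R5←I5

cycle = 44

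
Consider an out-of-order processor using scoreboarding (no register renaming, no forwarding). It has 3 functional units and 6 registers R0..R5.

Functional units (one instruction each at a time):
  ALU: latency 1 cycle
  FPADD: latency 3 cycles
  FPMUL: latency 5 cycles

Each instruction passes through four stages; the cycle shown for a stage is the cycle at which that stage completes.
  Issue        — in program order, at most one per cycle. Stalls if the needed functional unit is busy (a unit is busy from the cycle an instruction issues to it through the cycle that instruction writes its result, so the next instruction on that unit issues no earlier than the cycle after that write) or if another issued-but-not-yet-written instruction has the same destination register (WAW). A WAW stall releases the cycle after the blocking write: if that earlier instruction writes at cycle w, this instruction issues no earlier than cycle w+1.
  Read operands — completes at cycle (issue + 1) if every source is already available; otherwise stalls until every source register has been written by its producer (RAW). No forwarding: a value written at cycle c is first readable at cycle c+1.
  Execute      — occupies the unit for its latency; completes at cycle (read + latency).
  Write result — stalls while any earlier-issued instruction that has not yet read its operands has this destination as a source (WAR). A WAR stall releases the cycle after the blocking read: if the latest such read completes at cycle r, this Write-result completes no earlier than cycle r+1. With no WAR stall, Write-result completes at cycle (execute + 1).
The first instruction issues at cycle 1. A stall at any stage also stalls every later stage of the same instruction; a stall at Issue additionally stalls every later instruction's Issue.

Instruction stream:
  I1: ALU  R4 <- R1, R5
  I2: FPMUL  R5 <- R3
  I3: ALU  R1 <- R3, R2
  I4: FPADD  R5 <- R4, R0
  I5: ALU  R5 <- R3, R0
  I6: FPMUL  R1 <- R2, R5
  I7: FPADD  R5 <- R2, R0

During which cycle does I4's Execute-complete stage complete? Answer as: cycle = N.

cycle = 14

I1 -> (1, 2, 3, 4)
I2 -> (2, 3, 8, 9)
I3 -> (5, 6, 7, 8)  // struct: ALU busy until I1 writes@4
I4 -> (10, 11, 14, 15)  // WAW R5: wait I2 write@9
I5 -> (16, 17, 18, 19)  // WAW R5: wait I4 write@15
I6 -> (17, 20, 25, 26)  // RAW R5: wait I5 write@19
I7 -> (20, 21, 24, 25)  // WAW R5: wait I5 write@19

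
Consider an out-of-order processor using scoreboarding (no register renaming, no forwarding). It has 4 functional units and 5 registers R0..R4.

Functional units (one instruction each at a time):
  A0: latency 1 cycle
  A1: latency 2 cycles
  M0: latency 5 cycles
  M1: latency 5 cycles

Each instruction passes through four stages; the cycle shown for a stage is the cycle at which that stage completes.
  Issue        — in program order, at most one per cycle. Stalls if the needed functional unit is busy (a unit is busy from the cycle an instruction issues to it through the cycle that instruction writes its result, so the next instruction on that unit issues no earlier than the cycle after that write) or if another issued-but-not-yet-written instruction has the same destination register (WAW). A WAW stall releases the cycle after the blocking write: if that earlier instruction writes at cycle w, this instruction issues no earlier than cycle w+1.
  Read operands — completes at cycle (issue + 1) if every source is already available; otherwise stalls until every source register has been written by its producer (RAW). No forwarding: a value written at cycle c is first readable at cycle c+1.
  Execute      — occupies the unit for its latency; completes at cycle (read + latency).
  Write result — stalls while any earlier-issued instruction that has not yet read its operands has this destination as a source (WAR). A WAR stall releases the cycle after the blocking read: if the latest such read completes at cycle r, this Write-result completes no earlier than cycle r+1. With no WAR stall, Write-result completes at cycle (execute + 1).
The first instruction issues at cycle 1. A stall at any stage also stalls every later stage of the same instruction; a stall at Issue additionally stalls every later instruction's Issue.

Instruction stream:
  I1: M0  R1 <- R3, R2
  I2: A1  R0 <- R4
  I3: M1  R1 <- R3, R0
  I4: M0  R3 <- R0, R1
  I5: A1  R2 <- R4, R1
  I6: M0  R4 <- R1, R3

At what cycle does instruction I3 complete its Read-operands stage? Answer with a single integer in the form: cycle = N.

cycle = 10

I1 -> (1, 2, 7, 8)
I2 -> (2, 3, 5, 6)
I3 -> (9, 10, 15, 16)  // WAW R1: wait I1 write@8
I4 -> (10, 17, 22, 23)  // RAW R1: wait I3 write@16
I5 -> (11, 17, 19, 20)  // RAW R1: wait I3 write@16
I6 -> (24, 25, 30, 31)  // struct: M0 busy until I4 writes@23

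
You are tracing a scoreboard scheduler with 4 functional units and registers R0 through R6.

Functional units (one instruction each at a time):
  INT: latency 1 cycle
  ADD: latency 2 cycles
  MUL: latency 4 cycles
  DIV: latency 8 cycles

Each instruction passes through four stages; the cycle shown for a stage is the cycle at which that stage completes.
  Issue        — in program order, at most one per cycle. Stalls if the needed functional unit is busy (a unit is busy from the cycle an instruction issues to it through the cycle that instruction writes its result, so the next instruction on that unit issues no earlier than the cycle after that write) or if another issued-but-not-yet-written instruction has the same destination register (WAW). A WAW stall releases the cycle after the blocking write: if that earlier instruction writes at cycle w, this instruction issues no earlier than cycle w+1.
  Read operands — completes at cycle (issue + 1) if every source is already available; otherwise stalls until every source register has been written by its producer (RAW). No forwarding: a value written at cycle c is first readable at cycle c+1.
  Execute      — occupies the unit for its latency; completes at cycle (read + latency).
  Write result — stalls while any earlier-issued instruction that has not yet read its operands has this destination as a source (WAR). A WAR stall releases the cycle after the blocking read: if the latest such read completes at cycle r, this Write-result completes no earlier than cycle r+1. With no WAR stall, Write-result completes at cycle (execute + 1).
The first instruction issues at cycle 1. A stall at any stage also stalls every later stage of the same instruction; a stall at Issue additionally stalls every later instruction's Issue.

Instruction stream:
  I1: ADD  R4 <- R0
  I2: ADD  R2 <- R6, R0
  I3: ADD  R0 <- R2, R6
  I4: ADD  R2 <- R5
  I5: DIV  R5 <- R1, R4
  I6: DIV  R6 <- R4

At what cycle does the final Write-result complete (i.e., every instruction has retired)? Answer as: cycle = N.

cycle = 38

[1] I1→ADD
[2] I1 RO
[4] I1 EX
[5] I1 WR R4
[6] I2→ADD
[7] I2 RO
[9] I2 EX
[10] I2 WR R2
[11] I3→ADD
[12] I3 RO
[14] I3 EX
[15] I3 WR R0
[16] I4→ADD
[17] I4 RO · I5→DIV
[18] I5 RO
[19] I4 EX
[20] I4 WR R2
[26] I5 EX
[27] I5 WR R5
[28] I6→DIV
[29] I6 RO
[37] I6 EX
[38] I6 WR R6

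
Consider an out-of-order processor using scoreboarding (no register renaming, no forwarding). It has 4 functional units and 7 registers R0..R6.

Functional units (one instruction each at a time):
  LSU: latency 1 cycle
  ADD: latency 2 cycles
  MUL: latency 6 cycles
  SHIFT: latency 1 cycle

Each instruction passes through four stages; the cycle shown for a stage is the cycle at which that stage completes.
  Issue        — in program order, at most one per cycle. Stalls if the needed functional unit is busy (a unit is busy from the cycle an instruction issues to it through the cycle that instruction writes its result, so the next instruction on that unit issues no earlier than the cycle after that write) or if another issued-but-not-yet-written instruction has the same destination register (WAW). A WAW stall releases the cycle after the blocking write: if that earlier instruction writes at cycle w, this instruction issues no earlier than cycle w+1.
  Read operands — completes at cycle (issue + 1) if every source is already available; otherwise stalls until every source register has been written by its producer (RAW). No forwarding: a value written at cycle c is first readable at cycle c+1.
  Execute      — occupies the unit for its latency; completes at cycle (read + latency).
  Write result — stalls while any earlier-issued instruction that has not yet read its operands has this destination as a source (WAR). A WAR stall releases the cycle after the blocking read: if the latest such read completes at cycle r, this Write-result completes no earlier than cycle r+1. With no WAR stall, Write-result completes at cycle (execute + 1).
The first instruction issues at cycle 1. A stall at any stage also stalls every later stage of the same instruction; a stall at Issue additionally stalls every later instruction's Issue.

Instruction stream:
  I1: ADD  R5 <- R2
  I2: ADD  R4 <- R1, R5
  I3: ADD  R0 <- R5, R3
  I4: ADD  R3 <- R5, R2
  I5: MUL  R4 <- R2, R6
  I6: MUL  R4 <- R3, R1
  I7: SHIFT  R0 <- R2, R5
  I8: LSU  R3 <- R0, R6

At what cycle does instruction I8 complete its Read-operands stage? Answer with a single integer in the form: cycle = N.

[1] issue I1 (ADD)
[2] I1 read-ops
[4] I1 finished on ADD
[5] I1→R5
[6] issue I2 (ADD)
[7] I2 read-ops
[9] I2 finished on ADD
[10] I2→R4
[11] issue I3 (ADD)
[12] I3 read-ops
[14] I3 finished on ADD
[15] I3→R0
[16] issue I4 (ADD)
[17] I4 read-ops · issue I5 (MUL)
[18] I5 read-ops
[19] I4 finished on ADD
[20] I4→R3
[24] I5 finished on MUL
[25] I5→R4
[26] issue I6 (MUL)
[27] I6 read-ops · issue I7 (SHIFT)
[28] I7 read-ops · issue I8 (LSU)
[29] I7 finished on SHIFT
[30] I7→R0
[31] I8 read-ops
[32] I8 finished on LSU
[33] I6 finished on MUL · I8→R3
[34] I6→R4

cycle = 31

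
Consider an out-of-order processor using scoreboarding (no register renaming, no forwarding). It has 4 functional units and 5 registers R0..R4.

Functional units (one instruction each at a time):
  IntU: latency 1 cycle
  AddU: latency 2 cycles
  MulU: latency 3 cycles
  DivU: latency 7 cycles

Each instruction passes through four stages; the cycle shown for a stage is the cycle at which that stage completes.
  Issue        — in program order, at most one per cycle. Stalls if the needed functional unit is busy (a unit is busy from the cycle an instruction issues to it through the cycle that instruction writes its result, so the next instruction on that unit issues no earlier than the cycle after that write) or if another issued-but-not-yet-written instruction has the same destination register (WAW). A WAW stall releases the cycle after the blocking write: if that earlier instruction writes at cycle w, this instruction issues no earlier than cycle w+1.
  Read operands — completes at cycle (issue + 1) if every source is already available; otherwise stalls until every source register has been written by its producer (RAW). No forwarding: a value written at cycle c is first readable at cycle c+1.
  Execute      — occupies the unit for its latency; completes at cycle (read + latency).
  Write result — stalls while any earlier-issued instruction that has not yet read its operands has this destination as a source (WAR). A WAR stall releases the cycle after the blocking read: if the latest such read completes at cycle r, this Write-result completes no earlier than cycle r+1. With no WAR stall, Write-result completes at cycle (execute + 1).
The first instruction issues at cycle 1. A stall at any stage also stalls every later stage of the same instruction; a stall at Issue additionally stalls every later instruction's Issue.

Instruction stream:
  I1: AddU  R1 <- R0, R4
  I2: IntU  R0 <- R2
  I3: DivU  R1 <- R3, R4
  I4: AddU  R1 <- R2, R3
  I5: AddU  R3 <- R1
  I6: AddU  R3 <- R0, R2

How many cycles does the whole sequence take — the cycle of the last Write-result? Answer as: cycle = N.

cycle = 30

I1  is:1  ro:2  ex:4  wr:5
I2  is:2  ro:3  ex:4  wr:5
I3  is:6  ro:7  ex:14  wr:15  — WAW R1: wait I1 write@5
I4  is:16  ro:17  ex:19  wr:20  — WAW R1: wait I3 write@15
I5  is:21  ro:22  ex:24  wr:25  — struct: AddU busy until I4 writes@20
I6  is:26  ro:27  ex:29  wr:30  — struct: AddU busy until I5 writes@25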